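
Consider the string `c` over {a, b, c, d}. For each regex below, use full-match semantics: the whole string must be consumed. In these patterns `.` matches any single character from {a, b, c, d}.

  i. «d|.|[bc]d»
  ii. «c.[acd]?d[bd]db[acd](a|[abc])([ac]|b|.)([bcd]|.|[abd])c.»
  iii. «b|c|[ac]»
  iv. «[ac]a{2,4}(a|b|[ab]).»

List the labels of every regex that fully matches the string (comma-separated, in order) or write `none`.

i, iii

i → match
ii → no match
iii → match
iv → no match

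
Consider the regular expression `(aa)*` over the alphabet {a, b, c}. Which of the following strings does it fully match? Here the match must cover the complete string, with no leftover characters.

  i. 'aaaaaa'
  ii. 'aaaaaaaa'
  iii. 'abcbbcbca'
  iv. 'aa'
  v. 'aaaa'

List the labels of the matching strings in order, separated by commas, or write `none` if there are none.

i → match
ii → match
iii → no match
iv → match
v → match

i, ii, iv, v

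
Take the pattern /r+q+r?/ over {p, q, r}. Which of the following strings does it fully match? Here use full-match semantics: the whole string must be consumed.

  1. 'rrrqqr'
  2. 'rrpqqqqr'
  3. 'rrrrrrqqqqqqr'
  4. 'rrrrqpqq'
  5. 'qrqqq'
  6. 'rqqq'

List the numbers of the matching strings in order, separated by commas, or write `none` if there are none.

1, 3, 6

1 → match
2 → no match
3 → match
4 → no match
5 → no match — must start with 'r'
6 → match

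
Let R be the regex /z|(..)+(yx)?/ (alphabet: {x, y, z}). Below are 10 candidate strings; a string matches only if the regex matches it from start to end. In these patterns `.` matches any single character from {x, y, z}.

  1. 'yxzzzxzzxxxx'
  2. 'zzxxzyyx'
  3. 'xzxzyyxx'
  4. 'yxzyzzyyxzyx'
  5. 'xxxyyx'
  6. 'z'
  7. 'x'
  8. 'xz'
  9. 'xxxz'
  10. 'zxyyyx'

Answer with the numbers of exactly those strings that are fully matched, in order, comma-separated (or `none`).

1, 2, 3, 4, 5, 6, 8, 9, 10

1 → match
2 → match
3 → match
4 → match
5 → match
6 → match
7 → no match
8 → match
9 → match
10 → match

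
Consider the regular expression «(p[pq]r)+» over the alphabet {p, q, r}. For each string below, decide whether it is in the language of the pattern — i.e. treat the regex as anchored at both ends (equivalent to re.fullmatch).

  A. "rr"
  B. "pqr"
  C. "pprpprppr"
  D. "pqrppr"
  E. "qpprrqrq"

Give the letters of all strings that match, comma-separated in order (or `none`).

A → no match — must start with "p"
B → match
C → match
D → match
E → no match — must start with "p"

B, C, D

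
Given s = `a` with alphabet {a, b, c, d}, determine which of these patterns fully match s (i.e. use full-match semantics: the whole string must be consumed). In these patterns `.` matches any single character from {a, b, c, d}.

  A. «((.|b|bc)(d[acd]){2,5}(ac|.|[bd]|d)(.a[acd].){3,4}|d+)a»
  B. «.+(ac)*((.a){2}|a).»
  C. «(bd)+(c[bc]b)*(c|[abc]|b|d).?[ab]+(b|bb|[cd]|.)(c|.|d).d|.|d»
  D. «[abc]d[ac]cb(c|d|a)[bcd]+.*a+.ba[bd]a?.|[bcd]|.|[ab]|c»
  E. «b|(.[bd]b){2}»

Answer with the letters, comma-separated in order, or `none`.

C, D

A → no match
B → no match
C → match
D → match
E → no match — must end with `b`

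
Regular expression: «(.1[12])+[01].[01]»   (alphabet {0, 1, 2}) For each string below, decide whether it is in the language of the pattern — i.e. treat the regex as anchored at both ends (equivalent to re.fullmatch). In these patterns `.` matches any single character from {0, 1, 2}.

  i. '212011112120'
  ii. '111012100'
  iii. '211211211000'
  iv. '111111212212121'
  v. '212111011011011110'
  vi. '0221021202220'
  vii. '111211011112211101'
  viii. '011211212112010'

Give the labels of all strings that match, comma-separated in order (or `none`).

i → match
ii → match
iii → match
iv → match
v → match
vi → no match
vii → match
viii → match

i, ii, iii, iv, v, vii, viii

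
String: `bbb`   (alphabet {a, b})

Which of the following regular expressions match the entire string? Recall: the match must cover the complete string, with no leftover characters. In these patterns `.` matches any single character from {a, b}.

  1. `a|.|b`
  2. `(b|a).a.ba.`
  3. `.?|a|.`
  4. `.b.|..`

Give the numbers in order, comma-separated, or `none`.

1 → no match
2 → no match
3 → no match
4 → match

4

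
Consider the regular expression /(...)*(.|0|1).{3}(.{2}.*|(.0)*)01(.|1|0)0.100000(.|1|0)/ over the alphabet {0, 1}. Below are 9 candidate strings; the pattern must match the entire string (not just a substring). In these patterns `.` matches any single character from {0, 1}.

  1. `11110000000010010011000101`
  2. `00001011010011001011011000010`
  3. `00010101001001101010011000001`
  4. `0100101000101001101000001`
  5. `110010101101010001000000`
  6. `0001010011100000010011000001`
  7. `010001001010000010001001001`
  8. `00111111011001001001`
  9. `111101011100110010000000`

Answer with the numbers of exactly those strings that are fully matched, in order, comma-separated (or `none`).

1 → no match
2 → no match
3 → match
4 → no match
5 → match
6 → match
7 → no match
8 → no match
9 → no match

3, 5, 6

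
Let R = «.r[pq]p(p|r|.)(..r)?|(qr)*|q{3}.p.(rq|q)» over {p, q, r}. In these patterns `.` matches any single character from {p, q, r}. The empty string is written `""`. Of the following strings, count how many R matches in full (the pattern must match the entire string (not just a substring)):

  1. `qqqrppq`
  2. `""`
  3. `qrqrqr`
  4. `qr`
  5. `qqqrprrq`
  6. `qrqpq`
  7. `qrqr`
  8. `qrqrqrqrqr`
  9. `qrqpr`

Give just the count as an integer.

1 → match
2 → match
3 → match
4 → match
5 → match
6 → match
7 → match
8 → match
9 → match
Total matched: 9

9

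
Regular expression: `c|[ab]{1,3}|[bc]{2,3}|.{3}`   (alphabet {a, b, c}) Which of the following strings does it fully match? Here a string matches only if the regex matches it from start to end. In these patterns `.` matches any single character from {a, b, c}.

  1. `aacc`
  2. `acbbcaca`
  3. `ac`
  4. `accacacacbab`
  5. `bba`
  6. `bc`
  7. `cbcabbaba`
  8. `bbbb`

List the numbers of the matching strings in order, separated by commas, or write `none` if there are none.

5, 6

1. `aacc` → no match
2. `acbbcaca` → no match
3. `ac` → no match
4. `accacacacbab` → no match
5. `bba` → match
6. `bc` → match
7. `cbcabbaba` → no match
8. `bbbb` → no match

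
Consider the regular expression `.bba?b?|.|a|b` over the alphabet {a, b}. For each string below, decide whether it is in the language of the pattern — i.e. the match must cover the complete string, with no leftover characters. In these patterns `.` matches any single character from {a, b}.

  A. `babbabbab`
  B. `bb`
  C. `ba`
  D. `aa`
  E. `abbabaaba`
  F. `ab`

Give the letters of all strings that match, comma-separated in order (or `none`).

none

A. `babbabbab` → no match
B. `bb` → no match
C. `ba` → no match
D. `aa` → no match
E. `abbabaaba` → no match
F. `ab` → no match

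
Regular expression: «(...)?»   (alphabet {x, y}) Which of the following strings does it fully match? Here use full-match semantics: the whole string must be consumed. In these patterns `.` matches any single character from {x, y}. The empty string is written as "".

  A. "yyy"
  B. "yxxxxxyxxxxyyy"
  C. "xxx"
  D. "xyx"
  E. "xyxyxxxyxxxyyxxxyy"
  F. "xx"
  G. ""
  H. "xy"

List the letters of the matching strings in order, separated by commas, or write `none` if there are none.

A. "yyy" → match
B → no match
C. "xxx" → match
D. "xyx" → match
E → no match
F. "xx" → no match
G. "" → match
H. "xy" → no match

A, C, D, G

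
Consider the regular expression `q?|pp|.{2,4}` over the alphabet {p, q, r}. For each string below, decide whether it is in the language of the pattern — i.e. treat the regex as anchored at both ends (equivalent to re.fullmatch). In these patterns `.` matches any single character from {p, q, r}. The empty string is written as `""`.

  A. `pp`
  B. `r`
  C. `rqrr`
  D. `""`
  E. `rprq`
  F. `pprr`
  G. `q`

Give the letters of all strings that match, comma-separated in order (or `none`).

A → match
B → no match
C → match
D → match
E → match
F → match
G → match

A, C, D, E, F, G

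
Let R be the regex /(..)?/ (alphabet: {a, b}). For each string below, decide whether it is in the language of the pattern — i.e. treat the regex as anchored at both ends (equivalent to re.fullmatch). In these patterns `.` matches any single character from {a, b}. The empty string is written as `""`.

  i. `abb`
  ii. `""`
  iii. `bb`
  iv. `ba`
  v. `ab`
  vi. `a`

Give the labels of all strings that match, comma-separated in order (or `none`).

ii, iii, iv, v

i → no match
ii → match
iii → match
iv → match
v → match
vi → no match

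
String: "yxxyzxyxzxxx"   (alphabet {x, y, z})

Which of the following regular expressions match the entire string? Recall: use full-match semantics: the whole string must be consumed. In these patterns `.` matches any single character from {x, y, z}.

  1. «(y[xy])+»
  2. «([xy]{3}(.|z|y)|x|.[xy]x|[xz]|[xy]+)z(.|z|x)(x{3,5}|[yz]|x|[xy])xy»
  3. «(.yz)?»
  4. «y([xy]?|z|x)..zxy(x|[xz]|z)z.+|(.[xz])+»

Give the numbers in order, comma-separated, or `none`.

1 → no match
2 → no match — must end with "xy"
3 → no match
4 → match

4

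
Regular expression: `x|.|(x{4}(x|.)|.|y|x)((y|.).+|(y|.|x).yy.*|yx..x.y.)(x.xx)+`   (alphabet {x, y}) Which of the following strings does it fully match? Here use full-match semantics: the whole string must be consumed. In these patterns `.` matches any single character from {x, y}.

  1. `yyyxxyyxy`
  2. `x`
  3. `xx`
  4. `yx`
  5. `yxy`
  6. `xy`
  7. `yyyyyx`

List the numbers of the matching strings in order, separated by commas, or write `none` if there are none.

1. `yyyxxyyxy` → no match
2. `x` → match
3. `xx` → no match
4. `yx` → no match
5. `yxy` → no match
6. `xy` → no match
7. `yyyyyx` → no match

2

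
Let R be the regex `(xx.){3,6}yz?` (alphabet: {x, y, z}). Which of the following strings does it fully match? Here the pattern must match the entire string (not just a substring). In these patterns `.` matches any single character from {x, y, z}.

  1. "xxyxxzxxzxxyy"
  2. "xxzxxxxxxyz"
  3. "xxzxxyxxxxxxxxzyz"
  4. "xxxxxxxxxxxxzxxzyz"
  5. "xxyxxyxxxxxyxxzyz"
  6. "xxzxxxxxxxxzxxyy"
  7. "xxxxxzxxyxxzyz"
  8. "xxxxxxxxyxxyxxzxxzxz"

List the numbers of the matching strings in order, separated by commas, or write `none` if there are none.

1 → match
2 → match
3 → match
4 → no match
5 → match
6 → match
7 → match
8 → no match

1, 2, 3, 5, 6, 7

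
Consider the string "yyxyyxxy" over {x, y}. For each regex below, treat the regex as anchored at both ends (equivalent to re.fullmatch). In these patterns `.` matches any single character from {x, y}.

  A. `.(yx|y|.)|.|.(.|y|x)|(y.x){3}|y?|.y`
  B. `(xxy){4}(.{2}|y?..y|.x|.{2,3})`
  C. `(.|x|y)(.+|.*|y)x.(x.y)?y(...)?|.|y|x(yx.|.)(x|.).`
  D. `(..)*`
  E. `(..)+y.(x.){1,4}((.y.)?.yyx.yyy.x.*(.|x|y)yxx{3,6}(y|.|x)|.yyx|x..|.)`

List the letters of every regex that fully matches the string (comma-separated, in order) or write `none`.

A → no match
B → no match — must start with "xxy"
C → match
D → match
E → no match

C, D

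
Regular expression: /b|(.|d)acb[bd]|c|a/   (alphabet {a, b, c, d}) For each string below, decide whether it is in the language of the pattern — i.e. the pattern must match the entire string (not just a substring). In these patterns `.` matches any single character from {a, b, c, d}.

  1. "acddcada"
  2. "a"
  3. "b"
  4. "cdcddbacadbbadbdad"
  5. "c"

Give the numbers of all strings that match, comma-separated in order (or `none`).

1 → no match
2 → match
3 → match
4 → no match
5 → match

2, 3, 5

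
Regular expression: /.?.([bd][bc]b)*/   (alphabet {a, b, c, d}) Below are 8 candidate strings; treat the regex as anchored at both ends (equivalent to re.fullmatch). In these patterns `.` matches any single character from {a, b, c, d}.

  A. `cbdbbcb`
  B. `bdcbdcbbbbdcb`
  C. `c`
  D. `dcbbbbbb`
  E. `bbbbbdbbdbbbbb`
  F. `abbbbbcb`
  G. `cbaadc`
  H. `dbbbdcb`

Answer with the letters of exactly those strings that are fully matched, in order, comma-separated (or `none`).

B, C, D, E, F, H

A → no match
B → match
C → match
D → match
E → match
F → match
G → no match
H → match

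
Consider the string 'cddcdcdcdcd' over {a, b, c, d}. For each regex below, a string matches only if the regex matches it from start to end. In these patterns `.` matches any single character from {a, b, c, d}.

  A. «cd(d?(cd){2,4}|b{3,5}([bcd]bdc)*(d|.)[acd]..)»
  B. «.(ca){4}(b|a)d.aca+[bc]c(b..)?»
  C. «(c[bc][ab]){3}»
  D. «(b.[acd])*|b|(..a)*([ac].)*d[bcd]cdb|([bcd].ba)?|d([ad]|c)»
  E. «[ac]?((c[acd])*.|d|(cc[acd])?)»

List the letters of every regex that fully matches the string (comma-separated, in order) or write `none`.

A

A → match
B → no match
C → no match
D → no match
E → no match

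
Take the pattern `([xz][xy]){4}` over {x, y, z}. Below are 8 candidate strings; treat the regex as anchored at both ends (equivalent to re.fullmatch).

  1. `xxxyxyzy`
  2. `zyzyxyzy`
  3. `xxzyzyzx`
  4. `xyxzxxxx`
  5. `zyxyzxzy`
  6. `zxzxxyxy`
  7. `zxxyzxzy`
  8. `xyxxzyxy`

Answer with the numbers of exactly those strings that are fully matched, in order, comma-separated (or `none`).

1 → match
2 → match
3 → match
4 → no match
5 → match
6 → match
7 → match
8 → match

1, 2, 3, 5, 6, 7, 8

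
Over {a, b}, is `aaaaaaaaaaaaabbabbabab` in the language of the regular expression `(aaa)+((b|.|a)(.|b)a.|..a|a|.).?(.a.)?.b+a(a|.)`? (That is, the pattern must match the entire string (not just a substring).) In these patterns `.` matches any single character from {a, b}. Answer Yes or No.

No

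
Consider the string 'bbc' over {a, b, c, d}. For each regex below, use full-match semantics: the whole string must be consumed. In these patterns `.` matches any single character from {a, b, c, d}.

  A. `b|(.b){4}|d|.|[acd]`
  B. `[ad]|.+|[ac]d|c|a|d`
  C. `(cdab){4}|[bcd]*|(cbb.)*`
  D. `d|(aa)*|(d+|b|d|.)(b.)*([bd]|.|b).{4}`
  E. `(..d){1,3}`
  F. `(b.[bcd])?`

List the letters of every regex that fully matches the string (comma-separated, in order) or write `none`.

B, C, F

A → no match
B → match
C → match
D → no match
E → no match — must end with 'd'
F → match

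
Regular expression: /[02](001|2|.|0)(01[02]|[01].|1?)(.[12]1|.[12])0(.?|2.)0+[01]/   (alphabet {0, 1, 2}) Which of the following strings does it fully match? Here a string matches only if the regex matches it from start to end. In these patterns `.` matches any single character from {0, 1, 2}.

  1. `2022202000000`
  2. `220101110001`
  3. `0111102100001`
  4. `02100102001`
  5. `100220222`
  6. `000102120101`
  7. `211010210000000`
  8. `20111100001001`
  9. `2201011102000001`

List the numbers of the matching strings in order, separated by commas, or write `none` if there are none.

1 → no match
2 → match
3 → match
4 → match
5 → no match
6 → match
7 → match
8 → no match
9 → match

2, 3, 4, 6, 7, 9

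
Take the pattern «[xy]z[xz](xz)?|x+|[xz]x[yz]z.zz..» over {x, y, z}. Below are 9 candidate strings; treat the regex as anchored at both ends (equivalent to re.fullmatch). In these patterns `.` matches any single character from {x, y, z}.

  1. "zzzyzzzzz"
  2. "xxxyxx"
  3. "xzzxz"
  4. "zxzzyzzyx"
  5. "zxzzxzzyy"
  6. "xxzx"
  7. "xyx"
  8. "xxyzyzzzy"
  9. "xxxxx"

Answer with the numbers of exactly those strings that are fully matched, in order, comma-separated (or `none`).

1 → no match
2 → no match
3 → match
4 → match
5 → match
6 → no match
7 → no match
8 → match
9 → match

3, 4, 5, 8, 9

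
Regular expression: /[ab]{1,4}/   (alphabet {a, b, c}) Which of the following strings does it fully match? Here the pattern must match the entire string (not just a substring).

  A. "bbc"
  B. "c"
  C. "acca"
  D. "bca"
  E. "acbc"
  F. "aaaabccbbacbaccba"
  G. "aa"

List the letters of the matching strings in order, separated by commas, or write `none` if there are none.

G

A → no match
B → no match
C → no match
D → no match
E → no match
F → no match
G → match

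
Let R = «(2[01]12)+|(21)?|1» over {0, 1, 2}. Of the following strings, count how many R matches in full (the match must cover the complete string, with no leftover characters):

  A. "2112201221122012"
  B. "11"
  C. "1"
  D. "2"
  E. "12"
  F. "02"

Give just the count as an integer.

2

A → match
B → no match
C → match
D → no match
E → no match
F → no match
Total matched: 2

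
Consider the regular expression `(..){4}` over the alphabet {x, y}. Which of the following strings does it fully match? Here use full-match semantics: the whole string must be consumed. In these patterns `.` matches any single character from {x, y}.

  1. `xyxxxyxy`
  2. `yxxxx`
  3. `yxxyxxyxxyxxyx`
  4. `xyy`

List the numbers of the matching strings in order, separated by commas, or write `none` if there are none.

1

1 → match
2 → no match
3 → no match
4 → no match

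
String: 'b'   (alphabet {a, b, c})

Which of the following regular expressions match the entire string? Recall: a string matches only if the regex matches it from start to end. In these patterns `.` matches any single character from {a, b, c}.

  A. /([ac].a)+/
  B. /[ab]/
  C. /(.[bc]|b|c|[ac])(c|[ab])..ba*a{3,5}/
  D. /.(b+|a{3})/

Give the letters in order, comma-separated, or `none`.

B

A → no match — must end with 'a'
B → match
C → no match — must end with 'a'
D → no match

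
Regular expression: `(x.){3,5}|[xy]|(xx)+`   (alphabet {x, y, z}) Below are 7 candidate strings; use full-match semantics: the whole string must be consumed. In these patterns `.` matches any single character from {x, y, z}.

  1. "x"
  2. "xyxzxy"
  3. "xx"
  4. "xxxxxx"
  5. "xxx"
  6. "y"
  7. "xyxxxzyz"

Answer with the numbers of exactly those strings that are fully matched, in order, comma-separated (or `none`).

1. "x" → match
2. "xyxzxy" → match
3. "xx" → match
4. "xxxxxx" → match
5. "xxx" → no match
6. "y" → match
7. "xyxxxzyz" → no match

1, 2, 3, 4, 6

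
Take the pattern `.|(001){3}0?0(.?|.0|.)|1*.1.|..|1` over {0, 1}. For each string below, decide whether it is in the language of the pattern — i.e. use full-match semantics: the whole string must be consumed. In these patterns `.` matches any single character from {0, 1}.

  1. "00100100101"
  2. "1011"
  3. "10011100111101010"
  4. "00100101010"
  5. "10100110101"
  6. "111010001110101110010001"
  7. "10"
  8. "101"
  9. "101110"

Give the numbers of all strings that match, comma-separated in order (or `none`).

1, 2, 7

1 → match
2 → match
3 → no match
4 → no match
5 → no match
6 → no match
7 → match
8 → no match
9 → no match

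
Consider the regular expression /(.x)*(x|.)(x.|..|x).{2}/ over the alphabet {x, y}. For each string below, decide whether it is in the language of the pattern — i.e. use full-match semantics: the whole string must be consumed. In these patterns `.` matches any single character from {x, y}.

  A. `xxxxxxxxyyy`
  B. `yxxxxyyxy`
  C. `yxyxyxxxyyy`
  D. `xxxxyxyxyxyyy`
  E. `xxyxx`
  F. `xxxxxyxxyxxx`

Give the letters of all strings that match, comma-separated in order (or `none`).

A, B, C, D, E

A → match
B → match
C → match
D → match
E → match
F → no match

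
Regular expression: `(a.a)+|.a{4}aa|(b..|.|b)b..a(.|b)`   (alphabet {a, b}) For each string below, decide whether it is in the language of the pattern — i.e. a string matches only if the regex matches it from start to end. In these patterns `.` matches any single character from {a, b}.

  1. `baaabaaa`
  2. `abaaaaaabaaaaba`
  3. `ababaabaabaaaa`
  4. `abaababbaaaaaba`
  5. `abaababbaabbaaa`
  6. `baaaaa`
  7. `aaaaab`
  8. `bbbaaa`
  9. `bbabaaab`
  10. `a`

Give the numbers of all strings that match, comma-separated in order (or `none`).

1 → no match
2 → no match
3 → no match
4 → no match
5 → no match
6 → no match
7 → no match
8 → match
9 → match
10 → no match

8, 9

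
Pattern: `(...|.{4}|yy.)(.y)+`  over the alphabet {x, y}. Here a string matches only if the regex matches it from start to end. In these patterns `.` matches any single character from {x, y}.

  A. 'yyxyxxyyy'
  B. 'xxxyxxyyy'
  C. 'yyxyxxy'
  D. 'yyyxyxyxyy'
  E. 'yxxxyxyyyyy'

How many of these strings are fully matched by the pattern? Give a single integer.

A → no match
B → no match
C → no match
D → no match
E → match
Total matched: 1

1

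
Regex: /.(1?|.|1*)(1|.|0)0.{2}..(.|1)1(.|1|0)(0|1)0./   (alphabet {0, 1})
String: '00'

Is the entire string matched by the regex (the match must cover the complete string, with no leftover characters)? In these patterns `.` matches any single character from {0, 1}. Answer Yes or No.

No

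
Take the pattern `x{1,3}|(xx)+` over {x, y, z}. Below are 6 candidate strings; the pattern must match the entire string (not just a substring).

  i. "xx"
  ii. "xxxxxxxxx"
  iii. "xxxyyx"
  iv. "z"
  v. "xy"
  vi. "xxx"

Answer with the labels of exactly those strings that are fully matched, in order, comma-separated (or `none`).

i → match
ii → no match
iii → no match
iv → no match
v → no match
vi → match

i, vi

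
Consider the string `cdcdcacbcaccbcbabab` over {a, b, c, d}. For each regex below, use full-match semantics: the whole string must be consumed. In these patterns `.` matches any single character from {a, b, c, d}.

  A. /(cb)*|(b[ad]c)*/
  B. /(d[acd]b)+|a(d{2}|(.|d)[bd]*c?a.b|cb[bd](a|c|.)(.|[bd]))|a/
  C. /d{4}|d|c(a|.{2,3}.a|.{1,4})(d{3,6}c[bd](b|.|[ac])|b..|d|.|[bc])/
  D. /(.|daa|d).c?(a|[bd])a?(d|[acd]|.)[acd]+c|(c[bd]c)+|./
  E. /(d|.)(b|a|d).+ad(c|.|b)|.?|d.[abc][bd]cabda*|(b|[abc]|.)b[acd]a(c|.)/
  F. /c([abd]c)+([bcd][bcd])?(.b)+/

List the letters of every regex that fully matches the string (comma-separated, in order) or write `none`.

F

A → no match
B → no match
C → no match
D → no match
E → no match
F → match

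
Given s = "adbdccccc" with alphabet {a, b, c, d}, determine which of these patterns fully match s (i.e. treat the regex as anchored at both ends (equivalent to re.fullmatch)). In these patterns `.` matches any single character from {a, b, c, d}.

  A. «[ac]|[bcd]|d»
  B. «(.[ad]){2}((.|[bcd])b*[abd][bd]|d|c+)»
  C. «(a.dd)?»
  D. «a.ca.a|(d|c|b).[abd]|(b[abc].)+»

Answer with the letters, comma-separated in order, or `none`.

A → no match
B → match
C → no match
D → no match

B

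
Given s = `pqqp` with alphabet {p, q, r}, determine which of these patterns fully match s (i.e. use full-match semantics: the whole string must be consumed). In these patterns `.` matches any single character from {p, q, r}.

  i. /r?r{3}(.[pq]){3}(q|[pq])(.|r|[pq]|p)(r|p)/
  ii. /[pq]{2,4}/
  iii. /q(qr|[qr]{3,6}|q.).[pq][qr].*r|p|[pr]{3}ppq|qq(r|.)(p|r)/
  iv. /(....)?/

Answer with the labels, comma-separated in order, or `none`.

i → no match
ii → match
iii → no match
iv → match

ii, iv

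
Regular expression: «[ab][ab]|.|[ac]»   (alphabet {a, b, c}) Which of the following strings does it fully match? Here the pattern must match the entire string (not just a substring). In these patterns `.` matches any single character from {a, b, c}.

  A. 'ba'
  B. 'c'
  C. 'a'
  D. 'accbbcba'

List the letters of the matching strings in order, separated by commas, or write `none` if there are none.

A, B, C

A → match
B → match
C → match
D → no match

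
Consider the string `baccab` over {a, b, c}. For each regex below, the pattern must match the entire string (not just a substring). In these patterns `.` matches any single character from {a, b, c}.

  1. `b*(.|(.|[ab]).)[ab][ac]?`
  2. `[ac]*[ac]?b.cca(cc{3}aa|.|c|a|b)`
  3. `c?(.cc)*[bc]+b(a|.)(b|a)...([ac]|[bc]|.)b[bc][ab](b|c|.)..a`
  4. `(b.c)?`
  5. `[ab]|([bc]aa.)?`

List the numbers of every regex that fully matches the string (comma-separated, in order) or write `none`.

1 → no match
2 → match
3 → no match — must end with `a`
4 → no match
5 → no match

2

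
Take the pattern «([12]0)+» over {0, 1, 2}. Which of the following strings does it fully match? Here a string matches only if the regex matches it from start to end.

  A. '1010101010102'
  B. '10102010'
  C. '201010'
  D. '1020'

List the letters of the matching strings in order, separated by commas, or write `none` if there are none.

A → no match — must end with '0'
B. '10102010' → match
C. '201010' → match
D. '1020' → match

B, C, D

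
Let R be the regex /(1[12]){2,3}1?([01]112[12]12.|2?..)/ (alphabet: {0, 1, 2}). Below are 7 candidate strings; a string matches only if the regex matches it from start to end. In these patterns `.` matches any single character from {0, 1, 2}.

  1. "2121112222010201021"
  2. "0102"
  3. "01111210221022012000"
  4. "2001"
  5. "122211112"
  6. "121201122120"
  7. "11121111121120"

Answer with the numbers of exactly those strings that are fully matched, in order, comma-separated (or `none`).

1 → no match — must start with "1"
2 → no match — must start with "1"
3 → no match — must start with "1"
4 → no match — must start with "1"
5 → no match
6 → match
7 → match

6, 7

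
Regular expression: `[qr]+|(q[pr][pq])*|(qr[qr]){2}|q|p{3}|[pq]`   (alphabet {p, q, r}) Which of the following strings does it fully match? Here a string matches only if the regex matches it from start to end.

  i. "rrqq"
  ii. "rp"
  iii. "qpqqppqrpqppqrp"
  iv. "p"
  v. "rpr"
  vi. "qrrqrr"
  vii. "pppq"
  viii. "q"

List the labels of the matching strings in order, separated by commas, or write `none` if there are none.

i, iii, iv, vi, viii

i → match
ii → no match
iii → match
iv → match
v → no match
vi → match
vii → no match
viii → match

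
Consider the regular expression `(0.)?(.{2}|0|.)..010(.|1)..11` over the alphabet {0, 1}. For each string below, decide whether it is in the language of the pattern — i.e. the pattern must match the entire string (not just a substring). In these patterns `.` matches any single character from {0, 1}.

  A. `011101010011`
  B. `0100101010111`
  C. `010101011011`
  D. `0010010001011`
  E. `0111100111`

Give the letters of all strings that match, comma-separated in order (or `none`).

A, B, C

A → match
B → match
C → match
D → no match
E → no match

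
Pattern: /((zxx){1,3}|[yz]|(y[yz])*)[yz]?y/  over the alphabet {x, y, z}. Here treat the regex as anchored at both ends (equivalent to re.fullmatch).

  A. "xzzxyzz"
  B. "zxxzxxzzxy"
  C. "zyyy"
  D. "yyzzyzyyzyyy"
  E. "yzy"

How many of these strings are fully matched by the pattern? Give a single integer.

1

A → no match — must end with "y"
B → no match
C → no match
D → no match
E → match
Total matched: 1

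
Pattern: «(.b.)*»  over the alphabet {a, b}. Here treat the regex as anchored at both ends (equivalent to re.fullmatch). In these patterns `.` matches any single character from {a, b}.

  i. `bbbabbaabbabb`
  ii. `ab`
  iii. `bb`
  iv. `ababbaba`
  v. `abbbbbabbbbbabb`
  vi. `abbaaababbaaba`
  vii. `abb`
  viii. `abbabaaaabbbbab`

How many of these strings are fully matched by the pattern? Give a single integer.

2

i → no match
ii → no match
iii → no match
iv → no match
v → match
vi → no match
vii → match
viii → no match
Total matched: 2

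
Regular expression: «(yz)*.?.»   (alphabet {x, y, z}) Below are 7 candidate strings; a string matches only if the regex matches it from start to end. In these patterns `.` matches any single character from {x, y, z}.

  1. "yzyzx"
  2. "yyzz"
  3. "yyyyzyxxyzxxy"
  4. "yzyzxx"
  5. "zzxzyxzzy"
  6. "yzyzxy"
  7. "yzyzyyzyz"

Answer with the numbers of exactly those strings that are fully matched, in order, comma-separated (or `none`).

1 → match
2 → no match
3 → no match
4 → match
5 → no match
6 → match
7 → no match

1, 4, 6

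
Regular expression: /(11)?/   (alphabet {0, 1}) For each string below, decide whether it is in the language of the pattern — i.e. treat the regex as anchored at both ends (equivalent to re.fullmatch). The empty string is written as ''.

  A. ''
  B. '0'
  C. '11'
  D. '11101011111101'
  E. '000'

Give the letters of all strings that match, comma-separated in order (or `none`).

A. '' → match
B. '0' → no match
C. '11' → match
D → no match
E. '000' → no match

A, C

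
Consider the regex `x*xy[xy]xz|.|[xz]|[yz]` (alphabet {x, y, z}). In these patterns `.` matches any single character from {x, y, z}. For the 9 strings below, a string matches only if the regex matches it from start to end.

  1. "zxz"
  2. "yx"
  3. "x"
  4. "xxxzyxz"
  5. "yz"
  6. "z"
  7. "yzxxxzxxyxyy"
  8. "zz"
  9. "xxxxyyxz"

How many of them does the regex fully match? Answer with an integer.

3

1 → no match
2 → no match
3 → match
4 → no match
5 → no match
6 → match
7 → no match
8 → no match
9 → match
Total matched: 3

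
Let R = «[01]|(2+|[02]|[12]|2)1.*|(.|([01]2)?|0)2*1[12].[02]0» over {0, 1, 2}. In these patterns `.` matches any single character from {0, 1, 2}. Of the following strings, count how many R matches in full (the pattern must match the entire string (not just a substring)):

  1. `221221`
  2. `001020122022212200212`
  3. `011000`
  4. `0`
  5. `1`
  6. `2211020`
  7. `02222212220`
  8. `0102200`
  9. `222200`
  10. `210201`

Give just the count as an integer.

8

1 → match
2 → no match
3 → match
4 → match
5 → match
6 → match
7 → match
8 → match
9 → no match
10 → match
Total matched: 8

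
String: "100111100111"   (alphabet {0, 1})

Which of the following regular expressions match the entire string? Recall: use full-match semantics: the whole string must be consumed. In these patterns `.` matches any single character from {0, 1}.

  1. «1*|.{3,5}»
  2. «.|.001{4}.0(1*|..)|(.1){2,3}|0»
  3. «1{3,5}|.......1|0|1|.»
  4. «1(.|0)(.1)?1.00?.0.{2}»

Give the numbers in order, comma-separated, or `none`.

2

1 → no match
2 → match
3 → no match
4 → no match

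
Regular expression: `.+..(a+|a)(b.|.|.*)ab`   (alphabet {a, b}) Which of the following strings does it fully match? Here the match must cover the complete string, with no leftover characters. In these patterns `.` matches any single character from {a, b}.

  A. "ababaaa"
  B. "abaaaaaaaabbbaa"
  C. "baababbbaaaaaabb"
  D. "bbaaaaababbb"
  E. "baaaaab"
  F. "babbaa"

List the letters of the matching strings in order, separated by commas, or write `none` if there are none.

E

A. "ababaaa" → no match — must end with "ab"
B → no match — must end with "ab"
C → no match — must end with "ab"
D. "bbaaaaababbb" → no match — must end with "ab"
E. "baaaaab" → match
F. "babbaa" → no match — must end with "ab"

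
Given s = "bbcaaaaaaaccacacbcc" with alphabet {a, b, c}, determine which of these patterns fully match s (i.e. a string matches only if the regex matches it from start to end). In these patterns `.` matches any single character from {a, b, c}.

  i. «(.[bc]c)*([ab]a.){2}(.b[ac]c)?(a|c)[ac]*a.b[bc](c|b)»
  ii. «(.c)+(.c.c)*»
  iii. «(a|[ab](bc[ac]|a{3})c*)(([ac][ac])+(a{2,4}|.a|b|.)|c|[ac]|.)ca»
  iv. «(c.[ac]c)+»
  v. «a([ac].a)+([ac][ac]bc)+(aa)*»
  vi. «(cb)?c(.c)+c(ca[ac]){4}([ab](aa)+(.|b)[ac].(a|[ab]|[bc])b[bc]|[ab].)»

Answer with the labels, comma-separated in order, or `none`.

i → match
ii → no match
iii → no match — must end with "ca"
iv → no match — must start with "c"
v → no match — must start with "a"
vi → no match

i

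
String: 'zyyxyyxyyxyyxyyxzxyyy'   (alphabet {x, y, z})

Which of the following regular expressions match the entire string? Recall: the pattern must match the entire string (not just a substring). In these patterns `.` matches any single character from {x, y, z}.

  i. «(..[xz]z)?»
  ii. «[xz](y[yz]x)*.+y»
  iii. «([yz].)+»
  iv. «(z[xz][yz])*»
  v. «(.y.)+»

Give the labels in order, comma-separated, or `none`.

i → no match
ii → match
iii → no match
iv → no match
v → no match

ii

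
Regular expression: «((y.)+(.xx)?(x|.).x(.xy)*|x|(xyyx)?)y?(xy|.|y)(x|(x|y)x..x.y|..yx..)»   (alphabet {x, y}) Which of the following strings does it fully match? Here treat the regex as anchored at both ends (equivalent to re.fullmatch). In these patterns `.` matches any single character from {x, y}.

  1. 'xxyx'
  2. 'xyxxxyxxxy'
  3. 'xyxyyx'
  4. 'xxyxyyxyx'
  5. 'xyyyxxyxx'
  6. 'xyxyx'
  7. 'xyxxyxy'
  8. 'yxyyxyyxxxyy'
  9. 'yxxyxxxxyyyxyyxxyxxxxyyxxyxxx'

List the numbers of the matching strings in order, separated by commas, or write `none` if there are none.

1, 2, 4, 6

1 → match
2 → match
3 → no match
4 → match
5 → no match
6 → match
7 → no match
8 → no match
9 → no match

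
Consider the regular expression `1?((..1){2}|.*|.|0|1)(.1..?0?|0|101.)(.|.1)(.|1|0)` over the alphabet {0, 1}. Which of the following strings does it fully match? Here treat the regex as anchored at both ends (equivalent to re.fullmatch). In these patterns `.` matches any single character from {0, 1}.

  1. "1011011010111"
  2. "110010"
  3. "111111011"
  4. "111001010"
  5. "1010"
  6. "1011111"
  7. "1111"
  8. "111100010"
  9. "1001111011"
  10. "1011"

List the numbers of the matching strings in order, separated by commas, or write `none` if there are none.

1, 2, 3, 4, 5, 6, 8, 9, 10

1 → match
2 → match
3 → match
4 → match
5 → match
6 → match
7 → no match
8 → match
9 → match
10 → match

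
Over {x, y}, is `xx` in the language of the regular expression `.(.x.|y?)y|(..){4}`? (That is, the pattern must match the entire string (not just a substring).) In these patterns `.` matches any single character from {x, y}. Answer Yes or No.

No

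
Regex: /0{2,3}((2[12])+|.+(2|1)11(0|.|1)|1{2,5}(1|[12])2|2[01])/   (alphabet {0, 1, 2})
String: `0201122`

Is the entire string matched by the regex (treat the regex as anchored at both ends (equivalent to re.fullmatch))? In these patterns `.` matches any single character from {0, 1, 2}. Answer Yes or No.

No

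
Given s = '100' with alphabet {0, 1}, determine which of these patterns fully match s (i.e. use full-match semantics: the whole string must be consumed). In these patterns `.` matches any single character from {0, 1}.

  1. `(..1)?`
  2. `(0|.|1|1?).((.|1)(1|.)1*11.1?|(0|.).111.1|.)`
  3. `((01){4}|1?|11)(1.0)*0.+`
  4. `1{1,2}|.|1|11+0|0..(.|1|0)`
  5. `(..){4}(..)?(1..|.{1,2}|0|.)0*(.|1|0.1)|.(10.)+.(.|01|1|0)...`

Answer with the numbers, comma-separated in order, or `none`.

2, 3

1 → no match
2 → match
3 → match
4 → no match
5 → no match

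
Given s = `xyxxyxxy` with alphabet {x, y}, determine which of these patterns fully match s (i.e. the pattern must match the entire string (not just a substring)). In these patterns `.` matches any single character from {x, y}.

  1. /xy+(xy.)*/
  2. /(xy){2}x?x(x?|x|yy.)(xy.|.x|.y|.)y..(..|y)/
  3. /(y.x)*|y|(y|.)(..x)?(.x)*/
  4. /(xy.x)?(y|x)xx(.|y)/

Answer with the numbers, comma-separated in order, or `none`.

4

1 → no match
2 → no match
3 → no match
4 → match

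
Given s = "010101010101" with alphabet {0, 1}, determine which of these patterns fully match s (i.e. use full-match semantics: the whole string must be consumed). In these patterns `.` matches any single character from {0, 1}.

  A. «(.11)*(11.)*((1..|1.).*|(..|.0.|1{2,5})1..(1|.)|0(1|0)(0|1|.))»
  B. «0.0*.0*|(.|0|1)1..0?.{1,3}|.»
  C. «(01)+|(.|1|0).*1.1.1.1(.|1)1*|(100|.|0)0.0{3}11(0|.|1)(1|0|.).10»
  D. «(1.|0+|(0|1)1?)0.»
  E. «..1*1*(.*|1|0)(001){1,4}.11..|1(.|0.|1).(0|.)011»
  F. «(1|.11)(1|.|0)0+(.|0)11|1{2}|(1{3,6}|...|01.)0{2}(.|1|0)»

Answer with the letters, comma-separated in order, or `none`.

C

A → no match
B → no match
C → match
D → no match
E → no match
F → no match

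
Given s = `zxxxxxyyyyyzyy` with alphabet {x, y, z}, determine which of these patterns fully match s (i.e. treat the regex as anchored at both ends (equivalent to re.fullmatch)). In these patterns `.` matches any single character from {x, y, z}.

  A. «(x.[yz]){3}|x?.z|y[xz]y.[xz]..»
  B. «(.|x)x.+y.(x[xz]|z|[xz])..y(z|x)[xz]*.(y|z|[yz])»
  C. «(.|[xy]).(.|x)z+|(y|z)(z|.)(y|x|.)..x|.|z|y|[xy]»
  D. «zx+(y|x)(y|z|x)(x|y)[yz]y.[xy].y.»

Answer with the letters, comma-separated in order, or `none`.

D

A → no match
B → no match
C → no match
D → match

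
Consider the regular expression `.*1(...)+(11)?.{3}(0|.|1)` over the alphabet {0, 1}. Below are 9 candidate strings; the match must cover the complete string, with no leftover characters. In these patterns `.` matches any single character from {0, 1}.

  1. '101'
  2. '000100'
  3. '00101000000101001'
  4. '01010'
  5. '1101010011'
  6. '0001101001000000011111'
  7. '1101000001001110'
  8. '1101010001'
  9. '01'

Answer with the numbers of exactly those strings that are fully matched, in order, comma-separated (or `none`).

1. '101' → no match
2. '000100' → no match
3 → no match
4. '01010' → no match
5. '1101010011' → no match
6 → no match
7 → no match
8. '1101010001' → no match
9. '01' → no match

none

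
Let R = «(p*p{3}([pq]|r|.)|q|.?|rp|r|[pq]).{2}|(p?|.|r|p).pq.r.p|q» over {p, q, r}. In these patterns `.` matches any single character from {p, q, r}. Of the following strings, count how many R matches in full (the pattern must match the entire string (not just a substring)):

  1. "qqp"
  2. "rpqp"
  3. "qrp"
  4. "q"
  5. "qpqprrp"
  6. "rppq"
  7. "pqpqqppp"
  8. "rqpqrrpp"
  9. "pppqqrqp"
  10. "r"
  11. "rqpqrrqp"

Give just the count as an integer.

9

1 → match
2 → match
3 → match
4 → match
5 → match
6 → match
7 → no match
8 → match
9 → match
10 → no match
11 → match
Total matched: 9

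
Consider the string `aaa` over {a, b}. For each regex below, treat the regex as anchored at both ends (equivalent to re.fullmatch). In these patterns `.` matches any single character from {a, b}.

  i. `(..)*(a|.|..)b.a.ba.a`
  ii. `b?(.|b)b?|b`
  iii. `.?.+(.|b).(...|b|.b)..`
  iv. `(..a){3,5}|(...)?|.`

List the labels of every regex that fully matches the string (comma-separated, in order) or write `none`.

i → no match
ii → no match
iii → no match
iv → match

iv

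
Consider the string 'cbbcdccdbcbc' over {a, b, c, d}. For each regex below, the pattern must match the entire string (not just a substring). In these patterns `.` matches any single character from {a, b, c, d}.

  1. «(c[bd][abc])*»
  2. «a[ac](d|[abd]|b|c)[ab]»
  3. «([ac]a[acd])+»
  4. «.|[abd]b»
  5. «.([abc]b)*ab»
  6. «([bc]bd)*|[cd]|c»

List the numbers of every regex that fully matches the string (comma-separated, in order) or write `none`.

1

1 → match
2 → no match — must start with 'a'
3 → no match
4 → no match
5 → no match — must end with 'ab'
6 → no match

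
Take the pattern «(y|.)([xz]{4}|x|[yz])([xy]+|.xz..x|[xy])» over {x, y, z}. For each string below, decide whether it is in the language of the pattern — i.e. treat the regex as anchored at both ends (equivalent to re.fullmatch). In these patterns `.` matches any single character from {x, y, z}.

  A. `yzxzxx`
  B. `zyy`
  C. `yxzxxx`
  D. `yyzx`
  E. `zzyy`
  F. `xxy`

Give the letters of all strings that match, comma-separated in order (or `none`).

A, B, C, E, F

A → match
B → match
C → match
D → no match
E → match
F → match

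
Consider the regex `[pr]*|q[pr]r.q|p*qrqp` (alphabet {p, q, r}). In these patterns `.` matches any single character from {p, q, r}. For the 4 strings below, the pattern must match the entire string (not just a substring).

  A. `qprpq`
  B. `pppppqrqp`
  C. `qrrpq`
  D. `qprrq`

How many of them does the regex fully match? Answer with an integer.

A → match
B → match
C → match
D → match
Total matched: 4

4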